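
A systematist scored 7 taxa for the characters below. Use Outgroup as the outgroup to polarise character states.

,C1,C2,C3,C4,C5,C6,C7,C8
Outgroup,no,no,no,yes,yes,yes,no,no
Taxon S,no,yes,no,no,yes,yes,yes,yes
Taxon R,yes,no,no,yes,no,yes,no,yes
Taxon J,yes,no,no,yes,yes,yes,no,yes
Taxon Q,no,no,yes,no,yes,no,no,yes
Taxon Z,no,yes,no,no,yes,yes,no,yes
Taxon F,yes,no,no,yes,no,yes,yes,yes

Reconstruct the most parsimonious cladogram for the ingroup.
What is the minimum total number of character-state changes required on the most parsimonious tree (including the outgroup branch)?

9

Character polarity is set by the outgroup: the derived state is whichever differs from the outgroup's state, so for C4, C5, C6 the derived state is 'no', and for the remaining characters it is 'yes'.
C1 (derived state 'yes') is shared by Taxon F, Taxon J, and Taxon R — a synapomorphy uniting that clade.
Only Taxon S and Taxon Z show the derived state 'yes' for C2, supporting them as a clade.
C3 (derived state 'yes') is unique to Taxon Q (autapomorphy; uninformative for grouping).
Only Taxon Q, Taxon S, and Taxon Z show the derived state 'no' for C4, supporting them as a clade.
C5 (derived state 'no') is shared by Taxon F and Taxon R — a synapomorphy uniting that clade.
C6: derived state 'no' in Taxon Q only — an autapomorphy, so it tells us nothing about relationships among taxa.
C7 (state 'yes') occurs in Taxon F and Taxon S but conflicts with the nesting implied by the other characters — most parsimoniously interpreted as homoplasy.
C8 (derived state 'yes') is shared by all ingroup taxa — unites the whole ingroup.
Most parsimonious ingroup topology: (((Taxon S,Taxon Z),Taxon Q),((Taxon R,Taxon F),Taxon J)).
Changes per character on this tree: C1: 1; C2: 1; C3: 1; C4: 1; C5: 1; C6: 1; C7: 2; C8: 1.
Total = 9.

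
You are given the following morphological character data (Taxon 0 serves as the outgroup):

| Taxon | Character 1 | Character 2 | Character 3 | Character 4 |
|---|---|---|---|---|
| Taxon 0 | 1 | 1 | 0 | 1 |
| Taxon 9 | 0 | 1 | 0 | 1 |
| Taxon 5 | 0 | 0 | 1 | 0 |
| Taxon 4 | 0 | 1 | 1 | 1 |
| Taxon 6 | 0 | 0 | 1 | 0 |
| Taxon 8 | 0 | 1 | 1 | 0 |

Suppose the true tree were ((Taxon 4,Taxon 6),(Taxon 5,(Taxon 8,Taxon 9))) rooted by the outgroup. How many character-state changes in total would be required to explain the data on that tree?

Map each character onto ((Taxon 4,Taxon 6),(Taxon 5,(Taxon 8,Taxon 9))) (rooted by Taxon 0) and count the minimum state changes it requires (Fitch parsimony):
Character 1: 1; Character 2: 2; Character 3: 2; Character 4: 3.
Total tree length = 8.

8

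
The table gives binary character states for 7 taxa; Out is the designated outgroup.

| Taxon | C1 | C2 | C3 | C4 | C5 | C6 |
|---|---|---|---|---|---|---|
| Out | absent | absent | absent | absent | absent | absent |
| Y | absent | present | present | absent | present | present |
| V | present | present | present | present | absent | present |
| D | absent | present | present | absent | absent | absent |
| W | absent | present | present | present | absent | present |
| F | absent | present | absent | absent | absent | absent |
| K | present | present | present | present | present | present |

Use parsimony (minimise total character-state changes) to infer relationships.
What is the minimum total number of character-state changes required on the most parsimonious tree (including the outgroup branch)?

The outgroup has state 'absent' for every character, so 'present' is the derived state throughout.
Only K and V show the derived state 'present' for C1, supporting them as a clade.
C2 (derived state 'present') is shared by all ingroup taxa — unites the whole ingroup.
C3 (derived state 'present') is shared by D, K, V, W, and Y — a synapomorphy uniting that clade.
C4 (derived state 'present') is shared by K, V, and W — a synapomorphy uniting that clade.
C5 (state 'present') occurs in K and Y but conflicts with the nesting implied by the other characters — most parsimoniously interpreted as homoplasy.
C6 (derived state 'present') is shared by K, V, W, and Y — a synapomorphy uniting that clade.
Most parsimonious ingroup topology: (((Y,((V,K),W)),D),F).
Changes per character on this tree: C1: 1; C2: 1; C3: 1; C4: 1; C5: 2; C6: 1.
Total = 7.

7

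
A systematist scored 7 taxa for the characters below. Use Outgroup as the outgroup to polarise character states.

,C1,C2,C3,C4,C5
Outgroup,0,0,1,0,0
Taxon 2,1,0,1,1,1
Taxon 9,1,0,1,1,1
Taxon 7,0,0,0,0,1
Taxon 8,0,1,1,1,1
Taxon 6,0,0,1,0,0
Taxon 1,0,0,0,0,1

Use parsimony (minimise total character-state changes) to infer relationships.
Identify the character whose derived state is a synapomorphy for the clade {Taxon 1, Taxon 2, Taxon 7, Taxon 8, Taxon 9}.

C5

Character polarity is set by the outgroup: the derived state is whichever differs from the outgroup's state, so for C3 the derived state is '0', and for the remaining characters it is '1'.
Only Taxon 2 and Taxon 9 show the derived state '1' for C1, supporting them as a clade.
C2 (derived state '1') is unique to Taxon 8 (autapomorphy; uninformative for grouping).
Only Taxon 1 and Taxon 7 show the derived state '0' for C3, supporting them as a clade.
C4: derived state '1' in Taxon 2, Taxon 8, and Taxon 9 only — synapomorphy for {Taxon 2, Taxon 8, Taxon 9}.
Only Taxon 1, Taxon 2, Taxon 7, Taxon 8, and Taxon 9 show the derived state '1' for C5, supporting them as a clade.
Most parsimonious ingroup topology: ((((Taxon 2,Taxon 9),Taxon 8),(Taxon 7,Taxon 1)),Taxon 6).
The clade {Taxon 1, Taxon 2, Taxon 7, Taxon 8, Taxon 9} is supported by C5: its derived state '1' occurs in exactly those taxa and in no other taxon (including the outgroup).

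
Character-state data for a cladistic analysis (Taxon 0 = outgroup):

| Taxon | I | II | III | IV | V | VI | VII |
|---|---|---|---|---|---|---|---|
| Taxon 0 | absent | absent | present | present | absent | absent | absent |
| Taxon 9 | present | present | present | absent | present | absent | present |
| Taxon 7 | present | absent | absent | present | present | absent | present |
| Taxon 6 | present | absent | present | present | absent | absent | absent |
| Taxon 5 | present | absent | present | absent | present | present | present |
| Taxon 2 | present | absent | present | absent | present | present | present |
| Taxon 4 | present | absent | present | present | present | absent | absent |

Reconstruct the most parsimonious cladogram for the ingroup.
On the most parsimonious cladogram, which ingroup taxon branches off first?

Character polarity is set by the outgroup: the derived state is whichever differs from the outgroup's state, so for III, IV the derived state is 'absent', and for the remaining characters it is 'present'.
I (derived state 'present') is shared by all ingroup taxa — unites the whole ingroup.
II: derived state 'present' in Taxon 9 only — an autapomorphy, so it tells us nothing about relationships among taxa.
III (derived state 'absent') is unique to Taxon 7 (autapomorphy; uninformative for grouping).
IV (derived state 'absent') is shared by Taxon 2, Taxon 5, and Taxon 9 — a synapomorphy uniting that clade.
V (derived state 'present') is shared by Taxon 2, Taxon 4, Taxon 5, Taxon 7, and Taxon 9 — a synapomorphy uniting that clade.
VI (derived state 'present') is shared by Taxon 2 and Taxon 5 — a synapomorphy uniting that clade.
VII (derived state 'present') is shared by Taxon 2, Taxon 5, Taxon 7, and Taxon 9 — a synapomorphy uniting that clade.
Most parsimonious ingroup topology: ((((Taxon 9,(Taxon 5,Taxon 2)),Taxon 7),Taxon 4),Taxon 6).
Taxon 6 is sister to the clade containing all other ingroup taxa, so it is the earliest-diverging (most basal) ingroup lineage.

Taxon 6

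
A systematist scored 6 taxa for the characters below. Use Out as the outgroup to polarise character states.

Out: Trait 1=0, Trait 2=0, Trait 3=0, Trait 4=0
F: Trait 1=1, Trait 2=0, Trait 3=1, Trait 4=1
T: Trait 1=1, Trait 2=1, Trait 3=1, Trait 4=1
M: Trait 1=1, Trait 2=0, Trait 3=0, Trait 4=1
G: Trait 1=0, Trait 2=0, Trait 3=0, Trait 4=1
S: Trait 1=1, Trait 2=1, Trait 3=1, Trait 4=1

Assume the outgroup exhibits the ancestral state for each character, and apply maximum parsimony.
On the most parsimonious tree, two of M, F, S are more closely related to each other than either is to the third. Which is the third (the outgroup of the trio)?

The outgroup has state '0' for every character, so '1' is the derived state throughout.
Trait 1 (derived state '1') is shared by F, M, S, and T — a synapomorphy uniting that clade.
Trait 2: derived state '1' in S and T only — synapomorphy for {S, T}.
Trait 3 (derived state '1') is shared by F, S, and T — a synapomorphy uniting that clade.
All ingroup taxa share the derived state '1' for Trait 4; it defines the ingroup but does not resolve relationships within it.
Most parsimonious ingroup topology: (((F,(T,S)),M),G).
F and S share a more recent common ancestor with each other than either does with M, so M is the least closely related of the three.

M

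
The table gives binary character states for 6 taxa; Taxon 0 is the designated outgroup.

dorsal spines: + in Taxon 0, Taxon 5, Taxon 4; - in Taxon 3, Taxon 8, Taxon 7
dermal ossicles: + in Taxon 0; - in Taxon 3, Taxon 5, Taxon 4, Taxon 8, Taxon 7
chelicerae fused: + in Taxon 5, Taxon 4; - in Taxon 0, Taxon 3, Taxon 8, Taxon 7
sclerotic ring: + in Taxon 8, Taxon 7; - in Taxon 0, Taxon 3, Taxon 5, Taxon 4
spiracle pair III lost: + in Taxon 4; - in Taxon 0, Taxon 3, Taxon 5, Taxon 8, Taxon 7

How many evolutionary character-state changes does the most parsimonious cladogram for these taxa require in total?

5

Character polarity is set by the outgroup: the derived state is whichever differs from the outgroup's state, so for dorsal spines, dermal ossicles the derived state is '-', and for the remaining characters it is '+'.
dorsal spines: derived state '-' in Taxon 3, Taxon 7, and Taxon 8 only — synapomorphy for {Taxon 3, Taxon 7, Taxon 8}.
dermal ossicles (derived state '-') is shared by all ingroup taxa — unites the whole ingroup.
Only Taxon 4 and Taxon 5 show the derived state '+' for chelicerae fused, supporting them as a clade.
sclerotic ring (derived state '+') is shared by Taxon 7 and Taxon 8 — a synapomorphy uniting that clade.
spiracle pair III lost (derived state '+') is unique to Taxon 4 (autapomorphy; uninformative for grouping).
Most parsimonious ingroup topology: ((Taxon 3,(Taxon 8,Taxon 7)),(Taxon 5,Taxon 4)).
Changes per character on this tree: dorsal spines: 1; dermal ossicles: 1; chelicerae fused: 1; sclerotic ring: 1; spiracle pair III lost: 1.
Total = 5.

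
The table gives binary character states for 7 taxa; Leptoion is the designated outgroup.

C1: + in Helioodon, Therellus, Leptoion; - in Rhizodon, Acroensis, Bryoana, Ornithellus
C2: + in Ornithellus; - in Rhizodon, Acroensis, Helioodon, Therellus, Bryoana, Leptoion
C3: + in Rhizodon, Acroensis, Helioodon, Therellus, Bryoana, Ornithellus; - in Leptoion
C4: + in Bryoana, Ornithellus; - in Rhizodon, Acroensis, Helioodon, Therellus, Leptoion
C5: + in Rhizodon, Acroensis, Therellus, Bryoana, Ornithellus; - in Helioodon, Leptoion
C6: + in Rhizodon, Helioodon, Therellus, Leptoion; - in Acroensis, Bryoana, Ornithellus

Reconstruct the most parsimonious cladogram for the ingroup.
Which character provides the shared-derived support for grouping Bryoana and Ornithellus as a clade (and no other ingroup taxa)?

Character polarity is set by the outgroup: the derived state is whichever differs from the outgroup's state, so for C1, C6 the derived state is '-', and for the remaining characters it is '+'.
C1 (derived state '-') is shared by Acroensis, Bryoana, Ornithellus, and Rhizodon — a synapomorphy uniting that clade.
C2 (derived state '+') is unique to Ornithellus (autapomorphy; uninformative for grouping).
C3 (derived state '+') is shared by all ingroup taxa — unites the whole ingroup.
C4 (derived state '+') is shared by Bryoana and Ornithellus — a synapomorphy uniting that clade.
C5: derived state '+' in Acroensis, Bryoana, Ornithellus, Rhizodon, and Therellus only — synapomorphy for {Acroensis, Bryoana, Ornithellus, Rhizodon, Therellus}.
Only Acroensis, Bryoana, and Ornithellus show the derived state '-' for C6, supporting them as a clade.
Most parsimonious ingroup topology: (((Rhizodon,((Bryoana,Ornithellus),Acroensis)),Therellus),Helioodon).
The clade {Bryoana, Ornithellus} is supported by C4: its derived state '+' occurs in exactly those taxa and in no other taxon (including the outgroup).

C4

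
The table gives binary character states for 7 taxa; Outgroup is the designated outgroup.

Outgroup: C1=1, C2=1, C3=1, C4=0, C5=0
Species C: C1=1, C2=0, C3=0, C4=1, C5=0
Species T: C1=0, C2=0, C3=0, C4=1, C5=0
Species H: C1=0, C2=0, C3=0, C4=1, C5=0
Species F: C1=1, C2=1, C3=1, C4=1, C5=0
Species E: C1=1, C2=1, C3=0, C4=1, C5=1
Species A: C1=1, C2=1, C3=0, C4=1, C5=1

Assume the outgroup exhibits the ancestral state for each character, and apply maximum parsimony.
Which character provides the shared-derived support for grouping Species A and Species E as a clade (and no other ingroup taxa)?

Character polarity is set by the outgroup: the derived state is whichever differs from the outgroup's state, so for C1, C2, C3 the derived state is '0', and for the remaining characters it is '1'.
C1 (derived state '0') is shared by Species H and Species T — a synapomorphy uniting that clade.
C2: derived state '0' in Species C, Species H, and Species T only — synapomorphy for {Species C, Species H, Species T}.
C3: derived state '0' in Species A, Species C, Species E, Species H, and Species T only — synapomorphy for {Species A, Species C, Species E, Species H, Species T}.
C4 (derived state '1') is shared by all ingroup taxa — unites the whole ingroup.
C5: derived state '1' in Species A and Species E only — synapomorphy for {Species A, Species E}.
Most parsimonious ingroup topology: (((Species C,(Species T,Species H)),(Species E,Species A)),Species F).
The clade {Species A, Species E} is supported by C5: its derived state '1' occurs in exactly those taxa and in no other taxon (including the outgroup).

C5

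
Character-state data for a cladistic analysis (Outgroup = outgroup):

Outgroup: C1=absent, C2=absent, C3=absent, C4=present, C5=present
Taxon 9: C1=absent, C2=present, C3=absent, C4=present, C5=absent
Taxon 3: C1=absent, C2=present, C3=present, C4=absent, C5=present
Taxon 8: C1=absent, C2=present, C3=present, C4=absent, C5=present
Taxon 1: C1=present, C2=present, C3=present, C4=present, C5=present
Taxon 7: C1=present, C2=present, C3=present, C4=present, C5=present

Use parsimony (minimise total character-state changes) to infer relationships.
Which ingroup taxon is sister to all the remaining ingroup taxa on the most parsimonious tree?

Character polarity is set by the outgroup: the derived state is whichever differs from the outgroup's state, so for C4, C5 the derived state is 'absent', and for the remaining characters it is 'present'.
C1 (derived state 'present') is shared by Taxon 1 and Taxon 7 — a synapomorphy uniting that clade.
All ingroup taxa share the derived state 'present' for C2; it defines the ingroup but does not resolve relationships within it.
C3: derived state 'present' in Taxon 1, Taxon 3, Taxon 7, and Taxon 8 only — synapomorphy for {Taxon 1, Taxon 3, Taxon 7, Taxon 8}.
Only Taxon 3 and Taxon 8 show the derived state 'absent' for C4, supporting them as a clade.
C5: derived state 'absent' in Taxon 9 only — an autapomorphy, so it tells us nothing about relationships among taxa.
Most parsimonious ingroup topology: (((Taxon 1,Taxon 7),(Taxon 8,Taxon 3)),Taxon 9).
Taxon 9 is sister to the clade containing all other ingroup taxa, so it is the earliest-diverging (most basal) ingroup lineage.

Taxon 9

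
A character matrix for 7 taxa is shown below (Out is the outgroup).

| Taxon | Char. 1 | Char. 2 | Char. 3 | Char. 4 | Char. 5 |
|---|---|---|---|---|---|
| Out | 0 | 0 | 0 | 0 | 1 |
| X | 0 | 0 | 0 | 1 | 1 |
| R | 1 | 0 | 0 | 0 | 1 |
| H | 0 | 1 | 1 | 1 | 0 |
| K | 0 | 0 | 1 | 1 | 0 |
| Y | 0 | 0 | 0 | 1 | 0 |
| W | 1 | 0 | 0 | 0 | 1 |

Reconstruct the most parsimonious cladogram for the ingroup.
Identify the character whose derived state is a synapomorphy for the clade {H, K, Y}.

Char. 5

Character polarity is set by the outgroup: the derived state is whichever differs from the outgroup's state, so for Char. 5 the derived state is '0', and for the remaining characters it is '1'.
Only R and W show the derived state '1' for Char. 1, supporting them as a clade.
Char. 2: derived state '1' in H only — an autapomorphy, so it tells us nothing about relationships among taxa.
Char. 3: derived state '1' in H and K only — synapomorphy for {H, K}.
Char. 4: derived state '1' in H, K, X, and Y only — synapomorphy for {H, K, X, Y}.
Char. 5: derived state '0' in H, K, and Y only — synapomorphy for {H, K, Y}.
Most parsimonious ingroup topology: ((X,((H,K),Y)),(R,W)).
The clade {H, K, Y} is supported by Char. 5: its derived state '0' occurs in exactly those taxa and in no other taxon (including the outgroup).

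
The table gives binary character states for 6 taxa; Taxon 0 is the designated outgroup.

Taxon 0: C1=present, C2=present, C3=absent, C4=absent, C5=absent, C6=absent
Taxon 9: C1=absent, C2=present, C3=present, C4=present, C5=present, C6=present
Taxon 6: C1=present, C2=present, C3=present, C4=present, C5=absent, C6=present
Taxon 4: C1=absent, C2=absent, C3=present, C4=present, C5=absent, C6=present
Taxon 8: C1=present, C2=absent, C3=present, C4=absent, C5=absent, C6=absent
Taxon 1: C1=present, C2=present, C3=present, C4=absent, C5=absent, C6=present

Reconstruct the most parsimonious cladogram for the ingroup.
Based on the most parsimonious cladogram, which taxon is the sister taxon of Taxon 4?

Taxon 9

Character polarity is set by the outgroup: the derived state is whichever differs from the outgroup's state, so for C1, C2 the derived state is 'absent', and for the remaining characters it is 'present'.
Only Taxon 4 and Taxon 9 show the derived state 'absent' for C1, supporting them as a clade.
C2 (state 'absent') occurs in Taxon 4 and Taxon 8 but conflicts with the nesting implied by the other characters — most parsimoniously interpreted as homoplasy.
C3 (derived state 'present') is shared by all ingroup taxa — unites the whole ingroup.
C4: derived state 'present' in Taxon 4, Taxon 6, and Taxon 9 only — synapomorphy for {Taxon 4, Taxon 6, Taxon 9}.
C5: derived state 'present' in Taxon 9 only — an autapomorphy, so it tells us nothing about relationships among taxa.
C6 (derived state 'present') is shared by Taxon 1, Taxon 4, Taxon 6, and Taxon 9 — a synapomorphy uniting that clade.
Most parsimonious ingroup topology: ((((Taxon 9,Taxon 4),Taxon 6),Taxon 1),Taxon 8).
Taxon 4 and Taxon 9 form a cherry on this tree, so they are sister taxa.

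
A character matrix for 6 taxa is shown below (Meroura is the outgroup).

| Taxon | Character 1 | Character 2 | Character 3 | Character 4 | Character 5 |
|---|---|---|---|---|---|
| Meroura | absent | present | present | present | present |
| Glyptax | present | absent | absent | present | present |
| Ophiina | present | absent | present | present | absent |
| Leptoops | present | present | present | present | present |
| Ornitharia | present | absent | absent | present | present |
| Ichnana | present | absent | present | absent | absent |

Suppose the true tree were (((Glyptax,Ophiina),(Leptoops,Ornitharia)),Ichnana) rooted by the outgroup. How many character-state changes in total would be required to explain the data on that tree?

8

Map each character onto (((Glyptax,Ophiina),(Leptoops,Ornitharia)),Ichnana) (rooted by Meroura) and count the minimum state changes it requires (Fitch parsimony):
Character 1: 1; Character 2: 2; Character 3: 2; Character 4: 1; Character 5: 2.
Total tree length = 8.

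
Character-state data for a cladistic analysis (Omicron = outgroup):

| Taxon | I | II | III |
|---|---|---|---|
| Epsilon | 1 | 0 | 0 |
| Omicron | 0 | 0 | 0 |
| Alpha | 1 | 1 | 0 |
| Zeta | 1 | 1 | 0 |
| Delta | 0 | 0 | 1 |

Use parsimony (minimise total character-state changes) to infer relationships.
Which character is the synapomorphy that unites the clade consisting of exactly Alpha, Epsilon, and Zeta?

I

The outgroup has state '0' for every character, so '1' is the derived state throughout.
Only Alpha, Epsilon, and Zeta show the derived state '1' for I, supporting them as a clade.
Only Alpha and Zeta show the derived state '1' for II, supporting them as a clade.
III (derived state '1') is unique to Delta (autapomorphy; uninformative for grouping).
Most parsimonious ingroup topology: (((Zeta,Alpha),Epsilon),Delta).
The clade {Alpha, Epsilon, Zeta} is supported by I: its derived state '1' occurs in exactly those taxa and in no other taxon (including the outgroup).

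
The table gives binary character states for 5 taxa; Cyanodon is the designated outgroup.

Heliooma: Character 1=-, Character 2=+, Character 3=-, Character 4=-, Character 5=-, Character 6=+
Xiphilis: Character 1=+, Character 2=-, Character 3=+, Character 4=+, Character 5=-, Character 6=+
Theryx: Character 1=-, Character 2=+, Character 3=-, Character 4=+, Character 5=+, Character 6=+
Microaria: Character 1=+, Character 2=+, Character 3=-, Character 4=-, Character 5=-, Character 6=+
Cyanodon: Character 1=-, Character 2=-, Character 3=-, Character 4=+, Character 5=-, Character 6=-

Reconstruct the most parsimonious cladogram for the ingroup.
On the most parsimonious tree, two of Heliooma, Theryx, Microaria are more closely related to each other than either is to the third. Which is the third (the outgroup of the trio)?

Character polarity is set by the outgroup: the derived state is whichever differs from the outgroup's state, so for Character 4 the derived state is '-', and for the remaining characters it is '+'.
Character 1 groups Microaria and Xiphilis, which is incompatible with the clades supported by the remaining characters; treating it as convergent (homoplasy) costs fewer steps than any alternative tree.
Only Heliooma, Microaria, and Theryx show the derived state '+' for Character 2, supporting them as a clade.
Character 3: derived state '+' in Xiphilis only — an autapomorphy, so it tells us nothing about relationships among taxa.
Character 4: derived state '-' in Heliooma and Microaria only — synapomorphy for {Heliooma, Microaria}.
Character 5: derived state '+' in Theryx only — an autapomorphy, so it tells us nothing about relationships among taxa.
All ingroup taxa share the derived state '+' for Character 6; it defines the ingroup but does not resolve relationships within it.
Most parsimonious ingroup topology: (((Microaria,Heliooma),Theryx),Xiphilis).
Microaria and Heliooma share a more recent common ancestor with each other than either does with Theryx, so Theryx is the least closely related of the three.

Theryx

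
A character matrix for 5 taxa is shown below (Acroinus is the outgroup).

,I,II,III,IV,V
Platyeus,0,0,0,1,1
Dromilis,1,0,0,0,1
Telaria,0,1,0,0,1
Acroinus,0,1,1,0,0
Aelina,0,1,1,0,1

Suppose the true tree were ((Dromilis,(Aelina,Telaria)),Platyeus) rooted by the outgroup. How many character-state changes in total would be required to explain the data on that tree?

Map each character onto ((Dromilis,(Aelina,Telaria)),Platyeus) (rooted by Acroinus) and count the minimum state changes it requires (Fitch parsimony):
I: 1; II: 2; III: 2; IV: 1; V: 1.
Total tree length = 7.

7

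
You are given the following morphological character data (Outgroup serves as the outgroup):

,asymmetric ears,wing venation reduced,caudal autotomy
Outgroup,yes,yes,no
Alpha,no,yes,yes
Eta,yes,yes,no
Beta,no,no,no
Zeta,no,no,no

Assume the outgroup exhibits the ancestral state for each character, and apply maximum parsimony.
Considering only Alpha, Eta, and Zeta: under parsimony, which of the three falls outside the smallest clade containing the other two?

Eta

Character polarity is set by the outgroup: the derived state is whichever differs from the outgroup's state, so for asymmetric ears, wing venation reduced the derived state is 'no', and for the remaining characters it is 'yes'.
Only Alpha, Beta, and Zeta show the derived state 'no' for asymmetric ears, supporting them as a clade.
wing venation reduced: derived state 'no' in Beta and Zeta only — synapomorphy for {Beta, Zeta}.
caudal autotomy: derived state 'yes' in Alpha only — an autapomorphy, so it tells us nothing about relationships among taxa.
Most parsimonious ingroup topology: (((Zeta,Beta),Alpha),Eta).
Zeta and Alpha share a more recent common ancestor with each other than either does with Eta, so Eta is the least closely related of the three.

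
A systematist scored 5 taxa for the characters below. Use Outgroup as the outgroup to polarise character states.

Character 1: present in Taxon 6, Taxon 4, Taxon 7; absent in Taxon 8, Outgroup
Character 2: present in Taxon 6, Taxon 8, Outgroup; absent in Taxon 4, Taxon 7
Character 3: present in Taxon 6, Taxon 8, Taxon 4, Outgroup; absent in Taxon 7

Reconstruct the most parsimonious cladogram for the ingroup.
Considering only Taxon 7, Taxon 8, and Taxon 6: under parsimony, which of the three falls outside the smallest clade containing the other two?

Taxon 8

Character polarity is set by the outgroup: the derived state is whichever differs from the outgroup's state, so for Character 2, Character 3 the derived state is 'absent', and for the remaining characters it is 'present'.
Character 1 (derived state 'present') is shared by Taxon 4, Taxon 6, and Taxon 7 — a synapomorphy uniting that clade.
Only Taxon 4 and Taxon 7 show the derived state 'absent' for Character 2, supporting them as a clade.
Character 3: derived state 'absent' in Taxon 7 only — an autapomorphy, so it tells us nothing about relationships among taxa.
Most parsimonious ingroup topology: (((Taxon 7,Taxon 4),Taxon 6),Taxon 8).
Taxon 6 and Taxon 7 share a more recent common ancestor with each other than either does with Taxon 8, so Taxon 8 is the least closely related of the three.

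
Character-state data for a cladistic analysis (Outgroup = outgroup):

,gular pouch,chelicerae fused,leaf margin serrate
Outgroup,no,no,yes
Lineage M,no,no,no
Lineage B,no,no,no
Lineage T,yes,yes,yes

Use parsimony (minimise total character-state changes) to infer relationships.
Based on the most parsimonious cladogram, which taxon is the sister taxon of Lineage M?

Character polarity is set by the outgroup: the derived state is whichever differs from the outgroup's state, so for leaf margin serrate the derived state is 'no', and for the remaining characters it is 'yes'.
gular pouch: derived state 'yes' in Lineage T only — an autapomorphy, so it tells us nothing about relationships among taxa.
chelicerae fused: derived state 'yes' in Lineage T only — an autapomorphy, so it tells us nothing about relationships among taxa.
Only Lineage B and Lineage M show the derived state 'no' for leaf margin serrate, supporting them as a clade.
Most parsimonious ingroup topology: ((Lineage M,Lineage B),Lineage T).
Lineage M and Lineage B form a cherry on this tree, so they are sister taxa.

Lineage B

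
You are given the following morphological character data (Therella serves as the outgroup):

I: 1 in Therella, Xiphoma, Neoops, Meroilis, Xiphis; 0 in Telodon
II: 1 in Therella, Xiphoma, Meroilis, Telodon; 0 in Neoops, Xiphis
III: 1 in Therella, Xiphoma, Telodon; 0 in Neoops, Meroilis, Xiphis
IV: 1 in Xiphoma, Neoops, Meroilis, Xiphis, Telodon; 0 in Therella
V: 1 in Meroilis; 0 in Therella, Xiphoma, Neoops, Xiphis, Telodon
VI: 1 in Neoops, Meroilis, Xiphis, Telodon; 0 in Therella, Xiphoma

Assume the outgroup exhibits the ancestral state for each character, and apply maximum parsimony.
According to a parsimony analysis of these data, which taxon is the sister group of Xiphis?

Character polarity is set by the outgroup: the derived state is whichever differs from the outgroup's state, so for I, II, III the derived state is '0', and for the remaining characters it is '1'.
I: derived state '0' in Telodon only — an autapomorphy, so it tells us nothing about relationships among taxa.
Only Neoops and Xiphis show the derived state '0' for II, supporting them as a clade.
Only Meroilis, Neoops, and Xiphis show the derived state '0' for III, supporting them as a clade.
IV (derived state '1') is shared by all ingroup taxa — unites the whole ingroup.
V (derived state '1') is unique to Meroilis (autapomorphy; uninformative for grouping).
Only Meroilis, Neoops, Telodon, and Xiphis show the derived state '1' for VI, supporting them as a clade.
Most parsimonious ingroup topology: (Xiphoma,(((Neoops,Xiphis),Meroilis),Telodon)).
Xiphis and Neoops form a cherry on this tree, so they are sister taxa.

Neoops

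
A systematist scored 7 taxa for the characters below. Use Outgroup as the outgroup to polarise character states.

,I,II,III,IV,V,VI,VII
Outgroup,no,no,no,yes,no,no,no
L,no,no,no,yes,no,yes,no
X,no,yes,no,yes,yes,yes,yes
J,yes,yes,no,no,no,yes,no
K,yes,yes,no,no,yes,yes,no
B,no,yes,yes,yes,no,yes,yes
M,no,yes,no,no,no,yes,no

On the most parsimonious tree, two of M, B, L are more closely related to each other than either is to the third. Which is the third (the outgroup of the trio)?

Character polarity is set by the outgroup: the derived state is whichever differs from the outgroup's state, so for IV the derived state is 'no', and for the remaining characters it is 'yes'.
I: derived state 'yes' in J and K only — synapomorphy for {J, K}.
II: derived state 'yes' in B, J, K, M, and X only — synapomorphy for {B, J, K, M, X}.
III (derived state 'yes') is unique to B (autapomorphy; uninformative for grouping).
IV: derived state 'no' in J, K, and M only — synapomorphy for {J, K, M}.
V (state 'yes') occurs in K and X but conflicts with the nesting implied by the other characters — most parsimoniously interpreted as homoplasy.
All ingroup taxa share the derived state 'yes' for VI; it defines the ingroup but does not resolve relationships within it.
VII (derived state 'yes') is shared by B and X — a synapomorphy uniting that clade.
Most parsimonious ingroup topology: (L,((X,B),((J,K),M))).
B and M share a more recent common ancestor with each other than either does with L, so L is the least closely related of the three.

L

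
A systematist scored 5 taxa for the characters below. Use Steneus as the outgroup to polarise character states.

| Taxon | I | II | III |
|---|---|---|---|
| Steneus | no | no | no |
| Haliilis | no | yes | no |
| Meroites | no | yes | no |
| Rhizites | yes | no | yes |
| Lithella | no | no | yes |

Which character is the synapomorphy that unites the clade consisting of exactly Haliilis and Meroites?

The outgroup has state 'no' for every character, so 'yes' is the derived state throughout.
I (derived state 'yes') is unique to Rhizites (autapomorphy; uninformative for grouping).
Only Haliilis and Meroites show the derived state 'yes' for II, supporting them as a clade.
III (derived state 'yes') is shared by Lithella and Rhizites — a synapomorphy uniting that clade.
Most parsimonious ingroup topology: ((Haliilis,Meroites),(Rhizites,Lithella)).
The clade {Haliilis, Meroites} is supported by II: its derived state 'yes' occurs in exactly those taxa and in no other taxon (including the outgroup).

II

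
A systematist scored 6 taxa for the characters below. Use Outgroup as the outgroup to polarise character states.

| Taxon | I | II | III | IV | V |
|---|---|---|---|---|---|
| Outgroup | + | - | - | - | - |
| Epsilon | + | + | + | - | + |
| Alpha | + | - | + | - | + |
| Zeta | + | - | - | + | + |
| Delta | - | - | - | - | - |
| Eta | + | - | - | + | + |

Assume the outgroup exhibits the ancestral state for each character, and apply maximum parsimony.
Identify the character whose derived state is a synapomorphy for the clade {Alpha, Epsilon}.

III

Character polarity is set by the outgroup: the derived state is whichever differs from the outgroup's state, so for I the derived state is '-', and for the remaining characters it is '+'.
I (derived state '-') is unique to Delta (autapomorphy; uninformative for grouping).
II (derived state '+') is unique to Epsilon (autapomorphy; uninformative for grouping).
III: derived state '+' in Alpha and Epsilon only — synapomorphy for {Alpha, Epsilon}.
IV: derived state '+' in Eta and Zeta only — synapomorphy for {Eta, Zeta}.
V: derived state '+' in Alpha, Epsilon, Eta, and Zeta only — synapomorphy for {Alpha, Epsilon, Eta, Zeta}.
Most parsimonious ingroup topology: (((Epsilon,Alpha),(Zeta,Eta)),Delta).
The clade {Alpha, Epsilon} is supported by III: its derived state '+' occurs in exactly those taxa and in no other taxon (including the outgroup).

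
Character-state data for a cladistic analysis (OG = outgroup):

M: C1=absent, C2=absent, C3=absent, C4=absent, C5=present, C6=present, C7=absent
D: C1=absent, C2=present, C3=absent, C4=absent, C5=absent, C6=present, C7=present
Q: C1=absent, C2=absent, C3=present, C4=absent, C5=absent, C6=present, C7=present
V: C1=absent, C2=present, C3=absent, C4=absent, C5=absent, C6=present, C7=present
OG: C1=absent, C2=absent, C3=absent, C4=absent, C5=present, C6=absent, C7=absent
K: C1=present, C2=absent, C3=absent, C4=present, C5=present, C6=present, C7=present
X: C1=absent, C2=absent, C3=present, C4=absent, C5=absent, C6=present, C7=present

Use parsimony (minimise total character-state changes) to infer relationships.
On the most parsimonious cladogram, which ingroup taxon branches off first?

Character polarity is set by the outgroup: the derived state is whichever differs from the outgroup's state, so for C5 the derived state is 'absent', and for the remaining characters it is 'present'.
C1: derived state 'present' in K only — an autapomorphy, so it tells us nothing about relationships among taxa.
C2: derived state 'present' in D and V only — synapomorphy for {D, V}.
C3: derived state 'present' in Q and X only — synapomorphy for {Q, X}.
C4 (derived state 'present') is unique to K (autapomorphy; uninformative for grouping).
C5: derived state 'absent' in D, Q, V, and X only — synapomorphy for {D, Q, V, X}.
C6 (derived state 'present') is shared by all ingroup taxa — unites the whole ingroup.
C7: derived state 'present' in D, K, Q, V, and X only — synapomorphy for {D, K, Q, V, X}.
Most parsimonious ingroup topology: ((((X,Q),(V,D)),K),M).
M is sister to the clade containing all other ingroup taxa, so it is the earliest-diverging (most basal) ingroup lineage.

M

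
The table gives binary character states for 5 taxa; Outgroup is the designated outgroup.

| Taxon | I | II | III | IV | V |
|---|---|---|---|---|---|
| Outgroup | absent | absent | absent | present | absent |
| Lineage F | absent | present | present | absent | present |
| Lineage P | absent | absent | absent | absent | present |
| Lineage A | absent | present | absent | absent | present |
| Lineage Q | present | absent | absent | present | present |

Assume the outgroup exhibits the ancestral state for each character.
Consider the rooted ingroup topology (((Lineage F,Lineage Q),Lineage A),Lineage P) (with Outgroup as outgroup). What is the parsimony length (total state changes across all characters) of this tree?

7

Map each character onto (((Lineage F,Lineage Q),Lineage A),Lineage P) (rooted by Outgroup) and count the minimum state changes it requires (Fitch parsimony):
I: 1; II: 2; III: 1; IV: 2; V: 1.
Total tree length = 7.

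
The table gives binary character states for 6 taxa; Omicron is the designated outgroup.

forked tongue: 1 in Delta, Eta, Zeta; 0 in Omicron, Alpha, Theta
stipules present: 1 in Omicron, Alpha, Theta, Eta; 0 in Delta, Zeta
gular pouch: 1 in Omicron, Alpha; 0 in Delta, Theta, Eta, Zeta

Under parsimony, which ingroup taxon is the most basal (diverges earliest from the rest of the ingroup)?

Character polarity is set by the outgroup: the derived state is whichever differs from the outgroup's state, so for stipules present, gular pouch the derived state is '0', and for the remaining characters it is '1'.
Only Delta, Eta, and Zeta show the derived state '1' for forked tongue, supporting them as a clade.
stipules present: derived state '0' in Delta and Zeta only — synapomorphy for {Delta, Zeta}.
Only Delta, Eta, Theta, and Zeta show the derived state '0' for gular pouch, supporting them as a clade.
Most parsimonious ingroup topology: ((((Delta,Zeta),Eta),Theta),Alpha).
Alpha is sister to the clade containing all other ingroup taxa, so it is the earliest-diverging (most basal) ingroup lineage.

Alpha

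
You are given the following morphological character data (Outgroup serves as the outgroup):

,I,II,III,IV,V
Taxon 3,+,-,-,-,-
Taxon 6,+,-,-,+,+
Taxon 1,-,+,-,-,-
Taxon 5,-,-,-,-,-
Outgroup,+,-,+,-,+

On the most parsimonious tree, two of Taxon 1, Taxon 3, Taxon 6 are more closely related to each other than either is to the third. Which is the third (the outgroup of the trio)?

Taxon 6

Character polarity is set by the outgroup: the derived state is whichever differs from the outgroup's state, so for I, III, V the derived state is '-', and for the remaining characters it is '+'.
I (derived state '-') is shared by Taxon 1 and Taxon 5 — a synapomorphy uniting that clade.
II: derived state '+' in Taxon 1 only — an autapomorphy, so it tells us nothing about relationships among taxa.
III (derived state '-') is shared by all ingroup taxa — unites the whole ingroup.
IV (derived state '+') is unique to Taxon 6 (autapomorphy; uninformative for grouping).
V: derived state '-' in Taxon 1, Taxon 3, and Taxon 5 only — synapomorphy for {Taxon 1, Taxon 3, Taxon 5}.
Most parsimonious ingroup topology: (((Taxon 1,Taxon 5),Taxon 3),Taxon 6).
Taxon 3 and Taxon 1 share a more recent common ancestor with each other than either does with Taxon 6, so Taxon 6 is the least closely related of the three.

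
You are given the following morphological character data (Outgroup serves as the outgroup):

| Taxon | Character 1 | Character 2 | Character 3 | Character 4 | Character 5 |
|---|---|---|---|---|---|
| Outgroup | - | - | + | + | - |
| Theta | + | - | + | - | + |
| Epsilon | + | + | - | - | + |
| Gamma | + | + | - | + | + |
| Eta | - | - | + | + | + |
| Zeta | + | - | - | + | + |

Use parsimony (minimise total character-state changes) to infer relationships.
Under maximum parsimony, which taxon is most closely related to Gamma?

Epsilon

Character polarity is set by the outgroup: the derived state is whichever differs from the outgroup's state, so for Character 3, Character 4 the derived state is '-', and for the remaining characters it is '+'.
Character 1 (derived state '+') is shared by Epsilon, Gamma, Theta, and Zeta — a synapomorphy uniting that clade.
Character 2: derived state '+' in Epsilon and Gamma only — synapomorphy for {Epsilon, Gamma}.
Character 3 (derived state '-') is shared by Epsilon, Gamma, and Zeta — a synapomorphy uniting that clade.
Character 4 groups Epsilon and Theta, which is incompatible with the clades supported by the remaining characters; treating it as convergent (homoplasy) costs fewer steps than any alternative tree.
All ingroup taxa share the derived state '+' for Character 5; it defines the ingroup but does not resolve relationships within it.
Most parsimonious ingroup topology: ((Theta,((Epsilon,Gamma),Zeta)),Eta).
Gamma and Epsilon form a cherry on this tree, so they are sister taxa.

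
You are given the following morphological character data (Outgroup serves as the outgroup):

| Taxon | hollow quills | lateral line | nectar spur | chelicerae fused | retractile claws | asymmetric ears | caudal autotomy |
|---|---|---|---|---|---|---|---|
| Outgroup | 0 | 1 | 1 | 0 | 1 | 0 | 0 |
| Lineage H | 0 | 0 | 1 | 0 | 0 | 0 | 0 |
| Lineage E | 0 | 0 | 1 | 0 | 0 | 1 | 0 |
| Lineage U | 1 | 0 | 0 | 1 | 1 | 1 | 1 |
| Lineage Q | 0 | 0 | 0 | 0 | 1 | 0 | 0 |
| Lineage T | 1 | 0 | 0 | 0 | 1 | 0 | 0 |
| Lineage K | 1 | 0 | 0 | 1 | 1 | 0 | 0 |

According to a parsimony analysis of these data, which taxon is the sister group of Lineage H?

Lineage E

Character polarity is set by the outgroup: the derived state is whichever differs from the outgroup's state, so for lateral line, nectar spur, retractile claws the derived state is '0', and for the remaining characters it is '1'.
hollow quills (derived state '1') is shared by Lineage K, Lineage T, and Lineage U — a synapomorphy uniting that clade.
lateral line (derived state '0') is shared by all ingroup taxa — unites the whole ingroup.
Only Lineage K, Lineage Q, Lineage T, and Lineage U show the derived state '0' for nectar spur, supporting them as a clade.
Only Lineage K and Lineage U show the derived state '1' for chelicerae fused, supporting them as a clade.
Only Lineage E and Lineage H show the derived state '0' for retractile claws, supporting them as a clade.
asymmetric ears (state '1') occurs in Lineage E and Lineage U but conflicts with the nesting implied by the other characters — most parsimoniously interpreted as homoplasy.
caudal autotomy: derived state '1' in Lineage U only — an autapomorphy, so it tells us nothing about relationships among taxa.
Most parsimonious ingroup topology: ((Lineage H,Lineage E),(((Lineage U,Lineage K),Lineage T),Lineage Q)).
Lineage H and Lineage E form a cherry on this tree, so they are sister taxa.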